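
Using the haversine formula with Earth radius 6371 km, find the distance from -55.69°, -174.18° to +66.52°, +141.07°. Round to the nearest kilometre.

Δλ = 141.07 − -174.18 = 315.25°; wrapped into (−180°, 180°]: -44.75°.
Δφ = 66.52 − -55.69 = 122.21°.
a = sin²(Δφ/2) + cos φ₁ · cos φ₂ · sin²(Δλ/2) = 0.799056.
c = 2·atan2(√a, √(1−a)) = 2.21194 rad → d = 6371·c ≈ 14092.26 km.

14092 km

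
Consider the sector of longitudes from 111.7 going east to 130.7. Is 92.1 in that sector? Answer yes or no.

No

Band width going east from +111.7° to +130.7°: ((130.7 − 111.7) mod 360) = 19.0°.
Offset of +92.1° east of the west edge: ((92.1 − 111.7) mod 360) = 340.4°.
340.4° > 19.0° ⇒ outside.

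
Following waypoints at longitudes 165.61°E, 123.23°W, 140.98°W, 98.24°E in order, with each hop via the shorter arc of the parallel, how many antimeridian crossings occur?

Leg 1: +165.61° → -123.23°, shortest Δλ = 71.16° (east) — crosses 180°.
Leg 2: -123.23° → -140.98°, shortest Δλ = -17.75° (west) — does not cross 180°.
Leg 3: -140.98° → +98.24°, shortest Δλ = -120.78° (west) — crosses 180°.
Total crossings: 2.

2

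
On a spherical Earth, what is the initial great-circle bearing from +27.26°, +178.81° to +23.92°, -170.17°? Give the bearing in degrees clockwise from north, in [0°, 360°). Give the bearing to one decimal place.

106.1°

Δλ = -170.17 − 178.81 = -348.98°; wrapped into (−180°, 180°]: 11.02°.
θ = atan2( sin Δλ · cos φ₂ , cos φ₁ · sin φ₂ − sin φ₁ · cos φ₂ · cos Δλ )
  = atan2(0.17473, -0.05054) = 106.132° → normalised to [0°, 360°): 106.132°.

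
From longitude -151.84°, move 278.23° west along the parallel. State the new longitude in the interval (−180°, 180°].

-70.07°

Start at -151.84°; shift −278.23° → -430.07°.
-430.07° lies outside (−180°, 180°]; add 360° → -70.07°.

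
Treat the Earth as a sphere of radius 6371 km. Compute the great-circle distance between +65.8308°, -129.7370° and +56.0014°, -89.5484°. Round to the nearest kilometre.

2376 km

Δλ = -89.5484 − -129.7370 = 40.1886°.
Δφ = 56.0014 − 65.8308 = -9.8294°.
a = sin²(Δφ/2) + cos φ₁ · cos φ₂ · sin²(Δλ/2) = 0.034364.
c = 2·atan2(√a, √(1−a)) = 0.37291 rad → d = 6371·c ≈ 2375.79 km.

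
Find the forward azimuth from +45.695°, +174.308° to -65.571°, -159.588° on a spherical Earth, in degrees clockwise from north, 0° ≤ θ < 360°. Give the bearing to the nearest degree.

169°

Δλ = -159.588 − 174.308 = -333.896°; wrapped into (−180°, 180°]: 26.104°.
θ = atan2( sin Δλ · cos φ₂ , cos φ₁ · sin φ₂ − sin φ₁ · cos φ₂ · cos Δλ )
  = atan2(0.18197, -0.90172) = 168.591° → normalised to [0°, 360°): 168.591°.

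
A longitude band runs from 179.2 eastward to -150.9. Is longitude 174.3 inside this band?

Band width going east from +179.2° to -150.9°: ((-150.9 − 179.2) mod 360) = 29.9°.
Offset of +174.3° east of the west edge: ((174.3 − 179.2) mod 360) = 355.1°.
355.1° > 29.9° ⇒ outside.

No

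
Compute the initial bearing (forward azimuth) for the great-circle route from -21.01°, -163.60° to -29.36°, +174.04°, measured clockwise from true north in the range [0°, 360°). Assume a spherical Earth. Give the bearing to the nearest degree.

Δλ = 174.04 − -163.60 = 337.64°; wrapped into (−180°, 180°]: -22.36°.
θ = atan2( sin Δλ · cos φ₂ , cos φ₁ · sin φ₂ − sin φ₁ · cos φ₂ · cos Δλ )
  = atan2(-0.33156, -0.16871) = -116.969° → normalised to [0°, 360°): 243.031°.

243°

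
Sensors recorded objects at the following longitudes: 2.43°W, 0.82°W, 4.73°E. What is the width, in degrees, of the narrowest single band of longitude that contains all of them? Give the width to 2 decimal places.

Sort the longitudes: -2.43°, -0.82°, +4.73°.
Eastward gaps between consecutive values (wrapping around): 1.61°, 5.55°, 352.84°.
Largest gap = 352.84° ⇒ minimal covering band is its complement: 360° − 352.84° = 7.16°.
Band runs from -2.43° eastward to +4.73°.

7.16°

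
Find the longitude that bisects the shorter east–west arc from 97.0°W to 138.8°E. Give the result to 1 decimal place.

Signed shortest Δλ from -97.0° to +138.8° is -124.2°.
Midpoint longitude = -97.0° + (-124.2°)/2 = -97.0° − 62.1° = -159.1°.
(The naïve average (-97.0 + +138.8)/2 = 20.9° is on the wrong side of the globe.)

159.1°W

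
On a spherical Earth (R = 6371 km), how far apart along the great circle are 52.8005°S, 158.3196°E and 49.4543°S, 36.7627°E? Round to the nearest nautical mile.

3990 nmi

Δλ = 36.7627 − 158.3196 = -121.5569°.
Δφ = -49.4543 − -52.8005 = 3.3462°.
a = sin²(Δφ/2) + cos φ₁ · cos φ₂ · sin²(Δλ/2) = 0.300203.
c = 2·atan2(√a, √(1−a)) = 1.15972 rad → d = 6371·c ≈ 7388.60 km ≈ 3989.52 nmi.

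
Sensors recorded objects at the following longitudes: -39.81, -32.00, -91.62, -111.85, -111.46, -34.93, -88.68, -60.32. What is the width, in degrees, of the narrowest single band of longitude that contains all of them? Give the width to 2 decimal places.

79.85°

Sort the longitudes: -111.85°, -111.46°, -91.62°, -88.68°, -60.32°, -39.81°, -34.93°, -32.00°.
Eastward gaps between consecutive values (wrapping around): 0.39°, 19.84°, 2.94°, 28.36°, 20.51°, 4.88°, 2.93°, 280.15°.
Largest gap = 280.15° ⇒ minimal covering band is its complement: 360° − 280.15° = 79.85°.
Band runs from -111.85° eastward to -32.00°.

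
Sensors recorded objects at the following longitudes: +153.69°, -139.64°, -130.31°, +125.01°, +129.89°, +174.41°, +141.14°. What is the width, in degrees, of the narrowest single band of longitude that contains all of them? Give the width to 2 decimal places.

104.68°

Sort the longitudes: -139.64°, -130.31°, +125.01°, +129.89°, +141.14°, +153.69°, +174.41°.
Eastward gaps between consecutive values (wrapping around): 9.33°, 255.32°, 4.88°, 11.25°, 12.55°, 20.72°, 45.95°.
Largest gap = 255.32° ⇒ minimal covering band is its complement: 360° − 255.32° = 104.68°.
Band runs from +125.01° eastward to -130.31°, crossing the antimeridian.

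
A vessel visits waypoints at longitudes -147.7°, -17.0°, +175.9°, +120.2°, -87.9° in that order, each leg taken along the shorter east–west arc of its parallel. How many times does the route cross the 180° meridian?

Leg 1: -147.7° → -17.0°, shortest Δλ = 130.7° (east) — does not cross 180°.
Leg 2: -17.0° → +175.9°, shortest Δλ = -167.1° (west) — crosses 180°.
Leg 3: +175.9° → +120.2°, shortest Δλ = -55.7° (west) — does not cross 180°.
Leg 4: +120.2° → -87.9°, shortest Δλ = 151.9° (east) — crosses 180°.
Total crossings: 2.

2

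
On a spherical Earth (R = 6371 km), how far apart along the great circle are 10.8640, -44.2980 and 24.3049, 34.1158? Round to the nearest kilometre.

8349 km

Δλ = 34.1158 − -44.2980 = 78.4138°.
Δφ = 24.3049 − 10.8640 = 13.4409°.
a = sin²(Δφ/2) + cos φ₁ · cos φ₂ · sin²(Δλ/2) = 0.371332.
c = 2·atan2(√a, √(1−a)) = 1.31053 rad → d = 6371·c ≈ 8349.39 km.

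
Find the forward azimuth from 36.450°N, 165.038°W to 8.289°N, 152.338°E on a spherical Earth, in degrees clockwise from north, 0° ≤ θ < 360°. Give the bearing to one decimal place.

244.7°

Δλ = 152.338 − -165.038 = 317.376°; wrapped into (−180°, 180°]: -42.624°.
θ = atan2( sin Δλ · cos φ₂ , cos φ₁ · sin φ₂ − sin φ₁ · cos φ₂ · cos Δλ )
  = atan2(-0.67011, -0.31663) = -115.291° → normalised to [0°, 360°): 244.709°.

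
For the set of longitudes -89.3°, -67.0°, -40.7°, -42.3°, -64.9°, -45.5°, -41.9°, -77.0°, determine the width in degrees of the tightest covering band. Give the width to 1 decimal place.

48.6°

Sort the longitudes: -89.3°, -77.0°, -67.0°, -64.9°, -45.5°, -42.3°, -41.9°, -40.7°.
Eastward gaps between consecutive values (wrapping around): 12.3°, 10.0°, 2.1°, 19.4°, 3.2°, 0.4°, 1.2°, 311.4°.
Largest gap = 311.4° ⇒ minimal covering band is its complement: 360° − 311.4° = 48.6°.
Band runs from -89.3° eastward to -40.7°.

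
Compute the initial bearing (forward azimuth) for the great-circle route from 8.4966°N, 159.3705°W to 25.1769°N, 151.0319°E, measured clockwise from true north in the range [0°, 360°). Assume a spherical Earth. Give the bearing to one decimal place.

295.9°

Δλ = 151.0319 − -159.3705 = 310.4024°; wrapped into (−180°, 180°]: -49.5976°.
θ = atan2( sin Δλ · cos φ₂ , cos φ₁ · sin φ₂ − sin φ₁ · cos φ₂ · cos Δλ )
  = atan2(-0.68917, 0.33408) = -64.138° → normalised to [0°, 360°): 295.862°.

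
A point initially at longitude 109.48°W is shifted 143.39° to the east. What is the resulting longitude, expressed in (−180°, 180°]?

Start at -109.48°; shift +143.39° → +33.91°.
+33.91° already lies in (−180°, 180°].

33.91°E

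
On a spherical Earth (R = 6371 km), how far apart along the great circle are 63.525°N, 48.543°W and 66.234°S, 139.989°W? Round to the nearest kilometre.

Δλ = -139.989 − -48.543 = -91.446°.
Δφ = -66.234 − 63.525 = -129.759°.
a = sin²(Δφ/2) + cos φ₁ · cos φ₂ · sin²(Δλ/2) = 0.911877.
c = 2·atan2(√a, √(1−a)) = 2.53880 rad → d = 6371·c ≈ 16174.69 km.

16175 km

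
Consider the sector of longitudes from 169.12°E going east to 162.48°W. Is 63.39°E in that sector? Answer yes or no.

No

Band width going east from +169.12° to -162.48°: ((-162.48 − 169.12) mod 360) = 28.40°.
Offset of +63.39° east of the west edge: ((63.39 − 169.12) mod 360) = 254.27°.
254.27° > 28.40° ⇒ outside.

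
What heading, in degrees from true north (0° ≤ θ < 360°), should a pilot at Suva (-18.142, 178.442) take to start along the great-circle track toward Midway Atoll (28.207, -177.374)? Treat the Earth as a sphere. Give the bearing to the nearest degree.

Δλ = -177.374 − 178.442 = -355.816°; wrapped into (−180°, 180°]: 4.184°.
θ = atan2( sin Δλ · cos φ₂ , cos φ₁ · sin φ₂ − sin φ₁ · cos φ₂ · cos Δλ )
  = atan2(0.06430, 0.72283) = 5.083° → normalised to [0°, 360°): 5.083°.

5°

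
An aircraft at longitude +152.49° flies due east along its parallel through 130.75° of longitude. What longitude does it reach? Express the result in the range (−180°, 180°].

Start at +152.49°; shift +130.75° → +283.24°.
+283.24° lies outside (−180°, 180°]; subtract 360° → -76.76°.

-76.76°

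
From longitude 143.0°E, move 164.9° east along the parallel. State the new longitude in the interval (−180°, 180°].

52.1°W

Start at +143.0°; shift +164.9° → +307.9°.
+307.9° lies outside (−180°, 180°]; subtract 360° → -52.1°.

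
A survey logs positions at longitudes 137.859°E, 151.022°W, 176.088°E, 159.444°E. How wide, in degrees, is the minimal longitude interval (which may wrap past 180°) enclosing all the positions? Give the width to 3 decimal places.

71.119°

Sort the longitudes: -151.022°, +137.859°, +159.444°, +176.088°.
Eastward gaps between consecutive values (wrapping around): 288.881°, 21.585°, 16.644°, 32.890°.
Largest gap = 288.881° ⇒ minimal covering band is its complement: 360° − 288.881° = 71.119°.
Band runs from +137.859° eastward to -151.022°, crossing the antimeridian.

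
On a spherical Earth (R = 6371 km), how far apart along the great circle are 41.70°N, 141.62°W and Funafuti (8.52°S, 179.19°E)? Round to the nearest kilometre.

6863 km

Δλ = 179.19 − -141.62 = 320.81°; wrapped into (−180°, 180°]: -39.19°.
Δφ = -8.52 − 41.70 = -50.22°.
a = sin²(Δφ/2) + cos φ₁ · cos φ₂ · sin²(Δλ/2) = 0.263129.
c = 2·atan2(√a, √(1−a)) = 1.07726 rad → d = 6371·c ≈ 6863.23 km.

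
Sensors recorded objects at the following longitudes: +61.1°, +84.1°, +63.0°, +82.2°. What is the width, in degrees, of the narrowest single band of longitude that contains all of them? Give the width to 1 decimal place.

23.0°

Sort the longitudes: +61.1°, +63.0°, +82.2°, +84.1°.
Eastward gaps between consecutive values (wrapping around): 1.9°, 19.2°, 1.9°, 337.0°.
Largest gap = 337.0° ⇒ minimal covering band is its complement: 360° − 337.0° = 23.0°.
Band runs from +61.1° eastward to +84.1°.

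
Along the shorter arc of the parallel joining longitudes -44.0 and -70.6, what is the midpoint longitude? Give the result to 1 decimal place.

Signed shortest Δλ from -44.0° to -70.6° is -26.6°.
Midpoint longitude = -44.0° + (-26.6°)/2 = -44.0° − 13.3° = -57.3°.

-57.3°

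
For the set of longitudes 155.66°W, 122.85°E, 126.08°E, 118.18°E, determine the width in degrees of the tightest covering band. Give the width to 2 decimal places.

Sort the longitudes: -155.66°, +118.18°, +122.85°, +126.08°.
Eastward gaps between consecutive values (wrapping around): 273.84°, 4.67°, 3.23°, 78.26°.
Largest gap = 273.84° ⇒ minimal covering band is its complement: 360° − 273.84° = 86.16°.
Band runs from +118.18° eastward to -155.66°, crossing the antimeridian.

86.16°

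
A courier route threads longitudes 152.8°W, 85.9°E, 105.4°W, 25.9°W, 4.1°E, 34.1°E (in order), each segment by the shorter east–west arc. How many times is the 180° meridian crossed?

2

Leg 1: -152.8° → +85.9°, shortest Δλ = -121.3° (west) — crosses 180°.
Leg 2: +85.9° → -105.4°, shortest Δλ = 168.7° (east) — crosses 180°.
Leg 3: -105.4° → -25.9°, shortest Δλ = 79.5° (east) — does not cross 180°.
Leg 4: -25.9° → +4.1°, shortest Δλ = 30.0° (east) — does not cross 180°.
Leg 5: +4.1° → +34.1°, shortest Δλ = 30.0° (east) — does not cross 180°.
Total crossings: 2.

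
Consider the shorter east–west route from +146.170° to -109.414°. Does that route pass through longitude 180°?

Yes

Naïve |-109.414 − 146.170| = 255.584° > 180°, so the shorter arc goes the other way round — across 180°.
Signed shortest Δλ = ((-109.414 − 146.170 + 180) mod 360) − 180 = 104.416°.
Going east by 104.416° from +146.170° passes through 180° before reaching -109.414°.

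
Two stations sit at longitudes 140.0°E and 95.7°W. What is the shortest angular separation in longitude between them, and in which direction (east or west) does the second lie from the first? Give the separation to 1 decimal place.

124.3° east

Raw difference: -95.7 − 140.0 = -235.7°.
Normalise into (−180°, 180°]: -235.7° + 360° = 124.3°.
Positive ⇒ the second point lies to the east; separation 124.3°.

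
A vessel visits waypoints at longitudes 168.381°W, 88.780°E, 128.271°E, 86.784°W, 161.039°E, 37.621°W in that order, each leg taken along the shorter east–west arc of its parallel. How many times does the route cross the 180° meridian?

Leg 1: -168.381° → +88.780°, shortest Δλ = -102.839° (west) — crosses 180°.
Leg 2: +88.780° → +128.271°, shortest Δλ = 39.491° (east) — does not cross 180°.
Leg 3: +128.271° → -86.784°, shortest Δλ = 144.945° (east) — crosses 180°.
Leg 4: -86.784° → +161.039°, shortest Δλ = -112.177° (west) — crosses 180°.
Leg 5: +161.039° → -37.621°, shortest Δλ = 161.34° (east) — crosses 180°.
Total crossings: 4.

4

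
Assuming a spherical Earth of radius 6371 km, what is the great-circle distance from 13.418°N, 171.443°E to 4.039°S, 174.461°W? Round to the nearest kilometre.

2488 km

Δλ = -174.461 − 171.443 = -345.904°; wrapped into (−180°, 180°]: 14.096°.
Δφ = -4.039 − 13.418 = -17.457°.
a = sin²(Δφ/2) + cos φ₁ · cos φ₂ · sin²(Δλ/2) = 0.037637.
c = 2·atan2(√a, √(1−a)) = 0.39048 rad → d = 6371·c ≈ 2487.75 km.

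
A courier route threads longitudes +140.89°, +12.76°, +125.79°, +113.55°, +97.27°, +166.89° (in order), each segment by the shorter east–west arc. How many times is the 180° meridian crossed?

Leg 1: +140.89° → +12.76°, shortest Δλ = -128.13° (west) — does not cross 180°.
Leg 2: +12.76° → +125.79°, shortest Δλ = 113.03° (east) — does not cross 180°.
Leg 3: +125.79° → +113.55°, shortest Δλ = -12.24° (west) — does not cross 180°.
Leg 4: +113.55° → +97.27°, shortest Δλ = -16.28° (west) — does not cross 180°.
Leg 5: +97.27° → +166.89°, shortest Δλ = 69.62° (east) — does not cross 180°.
Total crossings: 0.

0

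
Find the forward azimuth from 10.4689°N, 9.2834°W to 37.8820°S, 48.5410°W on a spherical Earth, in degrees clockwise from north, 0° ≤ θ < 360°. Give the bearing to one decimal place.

Δλ = -48.5410 − -9.2834 = -39.2576°.
θ = atan2( sin Δλ · cos φ₂ , cos φ₁ · sin φ₂ − sin φ₁ · cos φ₂ · cos Δλ )
  = atan2(-0.49946, -0.71486) = -145.059° → normalised to [0°, 360°): 214.941°.

214.9°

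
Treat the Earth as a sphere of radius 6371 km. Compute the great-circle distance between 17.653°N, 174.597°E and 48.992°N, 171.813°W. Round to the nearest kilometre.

3694 km

Δλ = -171.813 − 174.597 = -346.410°; wrapped into (−180°, 180°]: 13.590°.
Δφ = 48.992 − 17.653 = 31.339°.
a = sin²(Δφ/2) + cos φ₁ · cos φ₂ · sin²(Δλ/2) = 0.081701.
c = 2·atan2(√a, √(1−a)) = 0.57975 rad → d = 6371·c ≈ 3693.60 km.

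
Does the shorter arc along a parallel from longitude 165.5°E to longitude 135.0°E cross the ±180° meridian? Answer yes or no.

No

Signed shortest Δλ = ((135.0 − 165.5 + 180) mod 360) − 180 = -30.5°.
Going west by 30.5° from +165.5° reaches +135.0° without touching 180°.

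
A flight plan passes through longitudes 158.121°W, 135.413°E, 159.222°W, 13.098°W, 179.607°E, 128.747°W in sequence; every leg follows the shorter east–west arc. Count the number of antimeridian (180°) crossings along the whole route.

Leg 1: -158.121° → +135.413°, shortest Δλ = -66.466° (west) — crosses 180°.
Leg 2: +135.413° → -159.222°, shortest Δλ = 65.365° (east) — crosses 180°.
Leg 3: -159.222° → -13.098°, shortest Δλ = 146.124° (east) — does not cross 180°.
Leg 4: -13.098° → +179.607°, shortest Δλ = -167.295° (west) — crosses 180°.
Leg 5: +179.607° → -128.747°, shortest Δλ = 51.646° (east) — crosses 180°.
Total crossings: 4.

4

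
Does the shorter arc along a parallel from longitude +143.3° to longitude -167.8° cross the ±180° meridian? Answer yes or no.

Yes

Naïve |-167.8 − 143.3| = 311.1° > 180°, so the shorter arc goes the other way round — across 180°.
Signed shortest Δλ = ((-167.8 − 143.3 + 180) mod 360) − 180 = 48.9°.
Going east by 48.9° from +143.3° passes through 180° before reaching -167.8°.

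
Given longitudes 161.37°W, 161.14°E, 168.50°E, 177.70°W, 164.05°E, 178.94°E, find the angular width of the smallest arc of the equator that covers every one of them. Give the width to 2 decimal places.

37.49°

Sort the longitudes: -177.70°, -161.37°, +161.14°, +164.05°, +168.50°, +178.94°.
Eastward gaps between consecutive values (wrapping around): 16.33°, 322.51°, 2.91°, 4.45°, 10.44°, 3.36°.
Largest gap = 322.51° ⇒ minimal covering band is its complement: 360° − 322.51° = 37.49°.
Band runs from +161.14° eastward to -161.37°, crossing the antimeridian.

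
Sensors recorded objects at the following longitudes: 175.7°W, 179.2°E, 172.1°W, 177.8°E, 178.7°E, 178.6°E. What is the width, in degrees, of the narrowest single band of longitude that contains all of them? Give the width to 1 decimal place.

10.1°

Sort the longitudes: -175.7°, -172.1°, +177.8°, +178.6°, +178.7°, +179.2°.
Eastward gaps between consecutive values (wrapping around): 3.6°, 349.9°, 0.8°, 0.1°, 0.5°, 5.1°.
Largest gap = 349.9° ⇒ minimal covering band is its complement: 360° − 349.9° = 10.1°.
Band runs from +177.8° eastward to -172.1°, crossing the antimeridian.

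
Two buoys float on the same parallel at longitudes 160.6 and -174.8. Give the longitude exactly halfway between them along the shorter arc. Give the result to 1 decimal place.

Signed shortest Δλ from +160.6° to -174.8° is +24.6°.
Midpoint longitude = +160.6° + (+24.6°)/2 = +160.6° + 12.3° = +172.9°.
(The naïve average (+160.6 + -174.8)/2 = -7.1° is on the wrong side of the globe.)

+172.9°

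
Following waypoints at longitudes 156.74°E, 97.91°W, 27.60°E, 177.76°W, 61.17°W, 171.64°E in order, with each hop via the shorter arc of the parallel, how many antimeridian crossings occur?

Leg 1: +156.74° → -97.91°, shortest Δλ = 105.35° (east) — crosses 180°.
Leg 2: -97.91° → +27.60°, shortest Δλ = 125.51° (east) — does not cross 180°.
Leg 3: +27.60° → -177.76°, shortest Δλ = 154.64° (east) — crosses 180°.
Leg 4: -177.76° → -61.17°, shortest Δλ = 116.59° (east) — does not cross 180°.
Leg 5: -61.17° → +171.64°, shortest Δλ = -127.19° (west) — crosses 180°.
Total crossings: 3.

3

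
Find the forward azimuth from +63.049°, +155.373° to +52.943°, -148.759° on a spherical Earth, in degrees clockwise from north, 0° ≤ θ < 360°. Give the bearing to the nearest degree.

Δλ = -148.759 − 155.373 = -304.132°; wrapped into (−180°, 180°]: 55.868°.
θ = atan2( sin Δλ · cos φ₂ , cos φ₁ · sin φ₂ − sin φ₁ · cos φ₂ · cos Δλ )
  = atan2(0.49881, 0.06029) = 83.108° → normalised to [0°, 360°): 83.108°.

83°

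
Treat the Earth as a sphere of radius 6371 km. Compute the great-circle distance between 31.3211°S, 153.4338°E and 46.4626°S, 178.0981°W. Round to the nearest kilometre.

2958 km

Δλ = -178.0981 − 153.4338 = -331.5319°; wrapped into (−180°, 180°]: 28.4681°.
Δφ = -46.4626 − -31.3211 = -15.1415°.
a = sin²(Δφ/2) + cos φ₁ · cos φ₂ · sin²(Δλ/2) = 0.052935.
c = 2·atan2(√a, √(1−a)) = 0.46431 rad → d = 6371·c ≈ 2958.12 km.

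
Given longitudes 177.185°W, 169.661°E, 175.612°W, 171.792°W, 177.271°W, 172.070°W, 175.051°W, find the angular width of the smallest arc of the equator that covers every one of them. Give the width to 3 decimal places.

Sort the longitudes: -177.271°, -177.185°, -175.612°, -175.051°, -172.070°, -171.792°, +169.661°.
Eastward gaps between consecutive values (wrapping around): 0.086°, 1.573°, 0.561°, 2.981°, 0.278°, 341.453°, 13.068°.
Largest gap = 341.453° ⇒ minimal covering band is its complement: 360° − 341.453° = 18.547°.
Band runs from +169.661° eastward to -171.792°, crossing the antimeridian.

18.547°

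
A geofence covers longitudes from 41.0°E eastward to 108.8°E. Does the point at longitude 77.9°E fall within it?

Band width going east from +41.0° to +108.8°: ((108.8 − 41.0) mod 360) = 67.8°.
Offset of +77.9° east of the west edge: ((77.9 − 41.0) mod 360) = 36.9°.
36.9° ≤ 67.8° ⇒ inside.

Yes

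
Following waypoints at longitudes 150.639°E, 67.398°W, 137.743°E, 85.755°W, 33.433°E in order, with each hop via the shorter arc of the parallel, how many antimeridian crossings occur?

Leg 1: +150.639° → -67.398°, shortest Δλ = 141.963° (east) — crosses 180°.
Leg 2: -67.398° → +137.743°, shortest Δλ = -154.859° (west) — crosses 180°.
Leg 3: +137.743° → -85.755°, shortest Δλ = 136.502° (east) — crosses 180°.
Leg 4: -85.755° → +33.433°, shortest Δλ = 119.188° (east) — does not cross 180°.
Total crossings: 3.

3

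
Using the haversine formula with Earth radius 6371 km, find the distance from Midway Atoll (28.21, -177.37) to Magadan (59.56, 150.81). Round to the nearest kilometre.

4237 km

Δλ = 150.81 − -177.37 = 328.18°; wrapped into (−180°, 180°]: -31.82°.
Δφ = 59.56 − 28.21 = 31.35°.
a = sin²(Δφ/2) + cos φ₁ · cos φ₂ · sin²(Δλ/2) = 0.106547.
c = 2·atan2(√a, √(1−a)) = 0.66502 rad → d = 6371·c ≈ 4236.82 km.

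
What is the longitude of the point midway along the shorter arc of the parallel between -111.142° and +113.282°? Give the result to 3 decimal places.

Signed shortest Δλ from -111.142° to +113.282° is -135.576°.
Midpoint longitude = -111.142° + (-135.576°)/2 = -111.142° − 67.788° = -178.930°.
(The naïve average (-111.142 + +113.282)/2 = 1.07° is on the wrong side of the globe.)

-178.930°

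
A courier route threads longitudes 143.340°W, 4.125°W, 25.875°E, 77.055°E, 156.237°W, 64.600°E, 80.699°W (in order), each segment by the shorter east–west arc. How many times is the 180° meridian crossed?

Leg 1: -143.340° → -4.125°, shortest Δλ = 139.215° (east) — does not cross 180°.
Leg 2: -4.125° → +25.875°, shortest Δλ = 30.0° (east) — does not cross 180°.
Leg 3: +25.875° → +77.055°, shortest Δλ = 51.18° (east) — does not cross 180°.
Leg 4: +77.055° → -156.237°, shortest Δλ = 126.708° (east) — crosses 180°.
Leg 5: -156.237° → +64.600°, shortest Δλ = -139.163° (west) — crosses 180°.
Leg 6: +64.600° → -80.699°, shortest Δλ = -145.299° (west) — does not cross 180°.
Total crossings: 2.

2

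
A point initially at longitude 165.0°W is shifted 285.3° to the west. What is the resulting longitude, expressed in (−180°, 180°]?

Start at -165.0°; shift −285.3° → -450.3°.
-450.3° lies outside (−180°, 180°]; add 360° → -90.3°.

90.3°W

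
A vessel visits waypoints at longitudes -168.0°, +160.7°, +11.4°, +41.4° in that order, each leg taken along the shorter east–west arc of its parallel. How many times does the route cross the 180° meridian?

Leg 1: -168.0° → +160.7°, shortest Δλ = -31.3° (west) — crosses 180°.
Leg 2: +160.7° → +11.4°, shortest Δλ = -149.3° (west) — does not cross 180°.
Leg 3: +11.4° → +41.4°, shortest Δλ = 30.0° (east) — does not cross 180°.
Total crossings: 1.

1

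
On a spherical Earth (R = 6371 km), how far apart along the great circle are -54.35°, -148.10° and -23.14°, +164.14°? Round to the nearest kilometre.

5247 km

Δλ = 164.14 − -148.10 = 312.24°; wrapped into (−180°, 180°]: -47.76°.
Δφ = -23.14 − -54.35 = 31.21°.
a = sin²(Δφ/2) + cos φ₁ · cos φ₂ · sin²(Δλ/2) = 0.160194.
c = 2·atan2(√a, √(1−a)) = 0.82356 rad → d = 6371·c ≈ 5246.92 km.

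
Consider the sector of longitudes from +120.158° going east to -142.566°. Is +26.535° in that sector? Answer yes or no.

Band width going east from +120.158° to -142.566°: ((-142.566 − 120.158) mod 360) = 97.276°.
Offset of +26.535° east of the west edge: ((26.535 − 120.158) mod 360) = 266.377°.
266.377° > 97.276° ⇒ outside.

No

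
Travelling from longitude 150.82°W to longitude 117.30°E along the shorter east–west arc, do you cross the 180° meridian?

Yes

Naïve |117.30 − -150.82| = 268.12° > 180°, so the shorter arc goes the other way round — across 180°.
Signed shortest Δλ = ((117.30 − -150.82 + 180) mod 360) − 180 = -91.88°.
Going west by 91.88° from -150.82° passes through 180° before reaching +117.30°.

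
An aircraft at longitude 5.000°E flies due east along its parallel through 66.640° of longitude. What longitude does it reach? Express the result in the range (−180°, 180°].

Start at +5.000°; shift +66.640° → +71.640°.
+71.640° already lies in (−180°, 180°].

71.640°E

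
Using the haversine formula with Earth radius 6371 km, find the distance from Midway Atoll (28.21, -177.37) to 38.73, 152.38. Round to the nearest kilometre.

Δλ = 152.38 − -177.37 = 329.75°; wrapped into (−180°, 180°]: -30.25°.
Δφ = 38.73 − 28.21 = 10.52°.
a = sin²(Δφ/2) + cos φ₁ · cos φ₂ · sin²(Δλ/2) = 0.055207.
c = 2·atan2(√a, √(1−a)) = 0.47436 rad → d = 6371·c ≈ 3022.14 km.

3022 km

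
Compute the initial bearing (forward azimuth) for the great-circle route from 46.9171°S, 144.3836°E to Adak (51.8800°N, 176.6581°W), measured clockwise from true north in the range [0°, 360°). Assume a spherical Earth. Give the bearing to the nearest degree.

Δλ = -176.6581 − 144.3836 = -321.0417°; wrapped into (−180°, 180°]: 38.9583°.
θ = atan2( sin Δλ · cos φ₂ , cos φ₁ · sin φ₂ − sin φ₁ · cos φ₂ · cos Δλ )
  = atan2(0.38814, 0.88797) = 23.611° → normalised to [0°, 360°): 23.611°.

24°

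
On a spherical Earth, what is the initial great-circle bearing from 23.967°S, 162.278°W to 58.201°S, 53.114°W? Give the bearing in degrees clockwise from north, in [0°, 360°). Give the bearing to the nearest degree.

Δλ = -53.114 − -162.278 = 109.164°.
θ = atan2( sin Δλ · cos φ₂ , cos φ₁ · sin φ₂ − sin φ₁ · cos φ₂ · cos Δλ )
  = atan2(0.49774, -0.84689) = 149.556° → normalised to [0°, 360°): 149.556°.

150°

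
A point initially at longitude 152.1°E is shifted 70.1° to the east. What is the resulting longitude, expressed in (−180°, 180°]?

137.8°W

Start at +152.1°; shift +70.1° → +222.2°.
+222.2° lies outside (−180°, 180°]; subtract 360° → -137.8°.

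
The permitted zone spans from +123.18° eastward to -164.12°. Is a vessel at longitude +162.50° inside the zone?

Yes

Band width going east from +123.18° to -164.12°: ((-164.12 − 123.18) mod 360) = 72.70°.
Offset of +162.50° east of the west edge: ((162.50 − 123.18) mod 360) = 39.32°.
39.32° ≤ 72.70° ⇒ inside.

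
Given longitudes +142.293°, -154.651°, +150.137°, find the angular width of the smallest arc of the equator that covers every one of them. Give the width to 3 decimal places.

63.056°

Sort the longitudes: -154.651°, +142.293°, +150.137°.
Eastward gaps between consecutive values (wrapping around): 296.944°, 7.844°, 55.212°.
Largest gap = 296.944° ⇒ minimal covering band is its complement: 360° − 296.944° = 63.056°.
Band runs from +142.293° eastward to -154.651°, crossing the antimeridian.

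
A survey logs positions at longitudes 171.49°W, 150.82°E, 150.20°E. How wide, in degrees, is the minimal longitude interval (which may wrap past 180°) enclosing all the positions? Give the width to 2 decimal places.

38.31°

Sort the longitudes: -171.49°, +150.20°, +150.82°.
Eastward gaps between consecutive values (wrapping around): 321.69°, 0.62°, 37.69°.
Largest gap = 321.69° ⇒ minimal covering band is its complement: 360° − 321.69° = 38.31°.
Band runs from +150.20° eastward to -171.49°, crossing the antimeridian.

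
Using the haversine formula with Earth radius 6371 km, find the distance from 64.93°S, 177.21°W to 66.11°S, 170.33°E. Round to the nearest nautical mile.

317 nmi

Δλ = 170.33 − -177.21 = 347.54°; wrapped into (−180°, 180°]: -12.46°.
Δφ = -66.11 − -64.93 = -1.18°.
a = sin²(Δφ/2) + cos φ₁ · cos φ₂ · sin²(Δλ/2) = 0.002127.
c = 2·atan2(√a, √(1−a)) = 0.09227 rad → d = 6371·c ≈ 587.85 km ≈ 317.41 nmi.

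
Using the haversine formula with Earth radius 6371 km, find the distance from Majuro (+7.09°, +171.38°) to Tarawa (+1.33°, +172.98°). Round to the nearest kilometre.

665 km

Δλ = 172.98 − 171.38 = 1.60°.
Δφ = 1.33 − 7.09 = -5.76°.
a = sin²(Δφ/2) + cos φ₁ · cos φ₂ · sin²(Δλ/2) = 0.002718.
c = 2·atan2(√a, √(1−a)) = 0.10431 rad → d = 6371·c ≈ 664.59 km.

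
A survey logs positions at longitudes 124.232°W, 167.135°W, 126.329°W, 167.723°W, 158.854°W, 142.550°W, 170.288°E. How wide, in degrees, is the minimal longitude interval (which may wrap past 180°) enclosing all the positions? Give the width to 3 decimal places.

Sort the longitudes: -167.723°, -167.135°, -158.854°, -142.550°, -126.329°, -124.232°, +170.288°.
Eastward gaps between consecutive values (wrapping around): 0.588°, 8.281°, 16.304°, 16.221°, 2.097°, 294.520°, 21.989°.
Largest gap = 294.520° ⇒ minimal covering band is its complement: 360° − 294.520° = 65.480°.
Band runs from +170.288° eastward to -124.232°, crossing the antimeridian.

65.480°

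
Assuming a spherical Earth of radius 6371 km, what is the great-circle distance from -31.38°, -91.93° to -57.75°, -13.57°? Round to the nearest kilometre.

6431 km

Δλ = -13.57 − -91.93 = 78.36°.
Δφ = -57.75 − -31.38 = -26.37°.
a = sin²(Δφ/2) + cos φ₁ · cos φ₂ · sin²(Δλ/2) = 0.233852.
c = 2·atan2(√a, √(1−a)) = 1.00949 rad → d = 6371·c ≈ 6431.44 km.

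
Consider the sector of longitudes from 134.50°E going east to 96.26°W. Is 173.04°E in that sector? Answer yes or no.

Band width going east from +134.50° to -96.26°: ((-96.26 − 134.50) mod 360) = 129.24°.
Offset of +173.04° east of the west edge: ((173.04 − 134.50) mod 360) = 38.54°.
38.54° ≤ 129.24° ⇒ inside.

Yes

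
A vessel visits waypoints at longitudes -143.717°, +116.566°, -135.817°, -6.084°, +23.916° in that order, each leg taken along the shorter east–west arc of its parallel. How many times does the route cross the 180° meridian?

2

Leg 1: -143.717° → +116.566°, shortest Δλ = -99.717° (west) — crosses 180°.
Leg 2: +116.566° → -135.817°, shortest Δλ = 107.617° (east) — crosses 180°.
Leg 3: -135.817° → -6.084°, shortest Δλ = 129.733° (east) — does not cross 180°.
Leg 4: -6.084° → +23.916°, shortest Δλ = 30.0° (east) — does not cross 180°.
Total crossings: 2.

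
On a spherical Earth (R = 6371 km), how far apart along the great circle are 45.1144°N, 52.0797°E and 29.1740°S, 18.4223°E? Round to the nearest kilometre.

Δλ = 18.4223 − 52.0797 = -33.6574°.
Δφ = -29.1740 − 45.1144 = -74.2884°.
a = sin²(Δφ/2) + cos φ₁ · cos φ₂ · sin²(Δλ/2) = 0.416248.
c = 2·atan2(√a, √(1−a)) = 1.40250 rad → d = 6371·c ≈ 8935.32 km.

8935 km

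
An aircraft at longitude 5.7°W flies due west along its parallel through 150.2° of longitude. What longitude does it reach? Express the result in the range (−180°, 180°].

155.9°W

Start at -5.7°; shift −150.2° → -155.9°.
-155.9° already lies in (−180°, 180°].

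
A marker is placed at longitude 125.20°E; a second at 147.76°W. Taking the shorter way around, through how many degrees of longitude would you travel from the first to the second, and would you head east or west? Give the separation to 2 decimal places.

87.04° east

Raw difference: -147.76 − 125.20 = -272.96°.
Normalise into (−180°, 180°]: -272.96° + 360° = 87.04°.
Positive ⇒ the second point lies to the east; separation 87.04°.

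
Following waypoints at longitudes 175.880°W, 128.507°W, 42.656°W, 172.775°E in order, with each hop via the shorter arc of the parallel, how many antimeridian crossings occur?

Leg 1: -175.880° → -128.507°, shortest Δλ = 47.373° (east) — does not cross 180°.
Leg 2: -128.507° → -42.656°, shortest Δλ = 85.851° (east) — does not cross 180°.
Leg 3: -42.656° → +172.775°, shortest Δλ = -144.569° (west) — crosses 180°.
Total crossings: 1.

1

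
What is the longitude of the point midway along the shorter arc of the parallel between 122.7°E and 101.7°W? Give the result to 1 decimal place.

169.5°W

Signed shortest Δλ from +122.7° to -101.7° is +135.6°.
Midpoint longitude = +122.7° + (+135.6°)/2 = +122.7° + 67.8° = +190.5°.
Normalise into (−180°, 180°]: -169.5°.
(The naïve average (+122.7 + -101.7)/2 = 10.5° is on the wrong side of the globe.)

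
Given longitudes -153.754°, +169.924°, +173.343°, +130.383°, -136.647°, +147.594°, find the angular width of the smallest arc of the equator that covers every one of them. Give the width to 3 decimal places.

Sort the longitudes: -153.754°, -136.647°, +130.383°, +147.594°, +169.924°, +173.343°.
Eastward gaps between consecutive values (wrapping around): 17.107°, 267.030°, 17.211°, 22.330°, 3.419°, 32.903°.
Largest gap = 267.030° ⇒ minimal covering band is its complement: 360° − 267.030° = 92.970°.
Band runs from +130.383° eastward to -136.647°, crossing the antimeridian.

92.970°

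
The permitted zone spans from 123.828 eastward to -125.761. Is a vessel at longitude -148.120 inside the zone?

Band width going east from +123.828° to -125.761°: ((-125.761 − 123.828) mod 360) = 110.411°.
Offset of -148.120° east of the west edge: ((-148.120 − 123.828) mod 360) = 88.052°.
88.052° ≤ 110.411° ⇒ inside.

Yes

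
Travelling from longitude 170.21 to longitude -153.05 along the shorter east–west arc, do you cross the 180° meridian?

Naïve |-153.05 − 170.21| = 323.26° > 180°, so the shorter arc goes the other way round — across 180°.
Signed shortest Δλ = ((-153.05 − 170.21 + 180) mod 360) − 180 = 36.74°.
Going east by 36.74° from +170.21° passes through 180° before reaching -153.05°.

Yes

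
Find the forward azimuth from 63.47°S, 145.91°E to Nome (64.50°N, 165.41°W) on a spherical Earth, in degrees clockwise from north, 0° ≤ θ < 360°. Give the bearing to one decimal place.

Δλ = -165.41 − 145.91 = -311.32°; wrapped into (−180°, 180°]: 48.68°.
θ = atan2( sin Δλ · cos φ₂ , cos φ₁ · sin φ₂ − sin φ₁ · cos φ₂ · cos Δλ )
  = atan2(0.32333, 0.65747) = 26.187° → normalised to [0°, 360°): 26.187°.

26.2°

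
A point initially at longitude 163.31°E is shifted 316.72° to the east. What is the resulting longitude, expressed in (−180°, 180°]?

Start at +163.31°; shift +316.72° → +480.03°.
+480.03° lies outside (−180°, 180°]; subtract 360° → +120.03°.

120.03°E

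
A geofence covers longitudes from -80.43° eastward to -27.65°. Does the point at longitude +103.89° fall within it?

No

Band width going east from -80.43° to -27.65°: ((-27.65 − -80.43) mod 360) = 52.78°.
Offset of +103.89° east of the west edge: ((103.89 − -80.43) mod 360) = 184.32°.
184.32° > 52.78° ⇒ outside.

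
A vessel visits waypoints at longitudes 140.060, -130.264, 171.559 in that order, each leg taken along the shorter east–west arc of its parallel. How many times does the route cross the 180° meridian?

2

Leg 1: +140.060° → -130.264°, shortest Δλ = 89.676° (east) — crosses 180°.
Leg 2: -130.264° → +171.559°, shortest Δλ = -58.177° (west) — crosses 180°.
Total crossings: 2.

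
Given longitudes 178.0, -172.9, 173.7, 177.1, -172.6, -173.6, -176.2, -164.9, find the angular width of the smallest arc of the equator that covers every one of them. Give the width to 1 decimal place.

Sort the longitudes: -176.2°, -173.6°, -172.9°, -172.6°, -164.9°, +173.7°, +177.1°, +178.0°.
Eastward gaps between consecutive values (wrapping around): 2.6°, 0.7°, 0.3°, 7.7°, 338.6°, 3.4°, 0.9°, 5.8°.
Largest gap = 338.6° ⇒ minimal covering band is its complement: 360° − 338.6° = 21.4°.
Band runs from +173.7° eastward to -164.9°, crossing the antimeridian.

21.4°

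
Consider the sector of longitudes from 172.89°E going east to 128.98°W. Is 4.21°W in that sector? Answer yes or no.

No

Band width going east from +172.89° to -128.98°: ((-128.98 − 172.89) mod 360) = 58.13°.
Offset of -4.21° east of the west edge: ((-4.21 − 172.89) mod 360) = 182.90°.
182.90° > 58.13° ⇒ outside.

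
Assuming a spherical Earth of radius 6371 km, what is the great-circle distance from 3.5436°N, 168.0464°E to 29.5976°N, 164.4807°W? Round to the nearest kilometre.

Δλ = -164.4807 − 168.0464 = -332.5271°; wrapped into (−180°, 180°]: 27.4729°.
Δφ = 29.5976 − 3.5436 = 26.0540°.
a = sin²(Δφ/2) + cos φ₁ · cos φ₂ · sin²(Δλ/2) = 0.099744.
c = 2·atan2(√a, √(1−a)) = 0.64265 rad → d = 6371·c ≈ 4094.31 km.

4094 km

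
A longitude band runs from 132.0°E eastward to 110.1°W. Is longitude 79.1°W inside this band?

Band width going east from +132.0° to -110.1°: ((-110.1 − 132.0) mod 360) = 117.9°.
Offset of -79.1° east of the west edge: ((-79.1 − 132.0) mod 360) = 148.9°.
148.9° > 117.9° ⇒ outside.

No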